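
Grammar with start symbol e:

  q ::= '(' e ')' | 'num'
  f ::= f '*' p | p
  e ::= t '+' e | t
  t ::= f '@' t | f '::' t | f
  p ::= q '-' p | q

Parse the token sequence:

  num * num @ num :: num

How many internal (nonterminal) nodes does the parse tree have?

[e [t [f [f [p [q num]]] * [p [q num]]] @ [t [f [p [q num]]] :: [t [f [p [q num]]]]]]]

16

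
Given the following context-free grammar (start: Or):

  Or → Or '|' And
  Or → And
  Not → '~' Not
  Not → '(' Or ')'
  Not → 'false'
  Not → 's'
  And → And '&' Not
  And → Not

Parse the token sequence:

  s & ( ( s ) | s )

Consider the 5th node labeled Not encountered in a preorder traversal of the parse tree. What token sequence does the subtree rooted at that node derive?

s

[Or [And [And [Not s]] & [Not ( [Or [Or [And [Not ( [Or [And [Not s]]] )]]] | [And [Not s]]] )]]]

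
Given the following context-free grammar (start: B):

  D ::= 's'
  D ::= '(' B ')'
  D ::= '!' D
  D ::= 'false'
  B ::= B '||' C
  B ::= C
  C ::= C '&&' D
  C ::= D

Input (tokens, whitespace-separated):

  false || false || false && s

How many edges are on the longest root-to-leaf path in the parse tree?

[B [B [B [C [D false]]] || [C [D false]]] || [C [C [D false]] && [D s]]]

5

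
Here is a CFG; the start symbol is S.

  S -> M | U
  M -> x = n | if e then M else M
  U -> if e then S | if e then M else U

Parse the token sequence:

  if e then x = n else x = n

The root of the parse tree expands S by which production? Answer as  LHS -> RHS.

S -> M

[S [M if e then [M x = n] else [M x = n]]]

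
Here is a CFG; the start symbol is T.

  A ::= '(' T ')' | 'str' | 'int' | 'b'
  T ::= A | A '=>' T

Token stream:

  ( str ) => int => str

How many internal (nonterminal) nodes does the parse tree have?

8

[T [A ( [T [A str]] )] => [T [A int] => [T [A str]]]]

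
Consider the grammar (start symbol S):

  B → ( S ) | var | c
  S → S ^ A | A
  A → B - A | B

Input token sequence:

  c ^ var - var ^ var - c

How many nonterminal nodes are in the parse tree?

13

[S [S [S [A [B c]]] ^ [A [B var] - [A [B var]]]] ^ [A [B var] - [A [B c]]]]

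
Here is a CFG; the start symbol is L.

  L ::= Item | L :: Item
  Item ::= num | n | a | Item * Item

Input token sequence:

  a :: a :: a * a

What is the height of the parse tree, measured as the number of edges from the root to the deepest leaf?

[L [L [L [Item a]] :: [Item a]] :: [Item [Item a] * [Item a]]]

4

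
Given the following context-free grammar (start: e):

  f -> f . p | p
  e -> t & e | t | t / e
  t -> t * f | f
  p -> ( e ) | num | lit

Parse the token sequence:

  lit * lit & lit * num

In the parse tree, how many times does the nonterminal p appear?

4

[e [t [t [f [p lit]]] * [f [p lit]]] & [e [t [t [f [p lit]]] * [f [p num]]]]]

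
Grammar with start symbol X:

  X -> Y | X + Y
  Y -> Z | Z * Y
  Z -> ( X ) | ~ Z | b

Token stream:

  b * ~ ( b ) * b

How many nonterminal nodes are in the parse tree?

11

[X [Y [Z b] * [Y [Z ~ [Z ( [X [Y [Z b]]] )]] * [Y [Z b]]]]]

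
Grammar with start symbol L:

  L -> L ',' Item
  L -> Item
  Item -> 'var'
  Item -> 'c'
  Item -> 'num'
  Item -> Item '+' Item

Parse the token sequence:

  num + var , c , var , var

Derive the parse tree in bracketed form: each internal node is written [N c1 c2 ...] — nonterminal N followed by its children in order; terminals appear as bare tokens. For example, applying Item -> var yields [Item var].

L
L , Item
L , Item , Item
L , Item , Item , Item
Item , Item , Item , Item
Item + Item , Item , Item , Item
num + Item , Item , Item , Item
num + var , Item , Item , Item
num + var , c , Item , Item
num + var , c , var , Item
num + var , c , var , var

[L [L [L [L [Item [Item num] + [Item var]]] , [Item c]] , [Item var]] , [Item var]]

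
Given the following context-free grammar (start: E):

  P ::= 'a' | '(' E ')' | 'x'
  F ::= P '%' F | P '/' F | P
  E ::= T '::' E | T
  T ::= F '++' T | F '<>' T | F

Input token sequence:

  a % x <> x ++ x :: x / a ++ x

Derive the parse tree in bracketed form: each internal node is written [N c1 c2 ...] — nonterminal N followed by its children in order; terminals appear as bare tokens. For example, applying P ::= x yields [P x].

E
T :: E
F <> T :: E
P % F <> T :: E
a % F <> T :: E
a % P <> T :: E
a % x <> T :: E
a % x <> F ++ T :: E
a % x <> P ++ T :: E
a % x <> x ++ T :: E
a % x <> x ++ F :: E
a % x <> x ++ P :: E
a % x <> x ++ x :: E
a % x <> x ++ x :: T
a % x <> x ++ x :: F ++ T
a % x <> x ++ x :: P / F ++ T
a % x <> x ++ x :: x / F ++ T
a % x <> x ++ x :: x / P ++ T
a % x <> x ++ x :: x / a ++ T
a % x <> x ++ x :: x / a ++ F
a % x <> x ++ x :: x / a ++ P
a % x <> x ++ x :: x / a ++ x

[E [T [F [P a] % [F [P x]]] <> [T [F [P x]] ++ [T [F [P x]]]]] :: [E [T [F [P x] / [F [P a]]] ++ [T [F [P x]]]]]]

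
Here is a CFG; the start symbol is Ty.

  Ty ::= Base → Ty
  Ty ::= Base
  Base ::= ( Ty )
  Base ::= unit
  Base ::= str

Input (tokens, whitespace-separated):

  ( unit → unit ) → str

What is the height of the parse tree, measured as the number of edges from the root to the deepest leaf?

[Ty [Base ( [Ty [Base unit] → [Ty [Base unit]]] )] → [Ty [Base str]]]

5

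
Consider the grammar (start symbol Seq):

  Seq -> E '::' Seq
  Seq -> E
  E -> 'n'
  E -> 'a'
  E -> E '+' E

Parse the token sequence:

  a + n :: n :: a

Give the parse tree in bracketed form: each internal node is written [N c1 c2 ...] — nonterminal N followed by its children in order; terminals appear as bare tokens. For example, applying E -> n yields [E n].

Seq
E :: Seq
E + E :: Seq
a + E :: Seq
a + n :: Seq
a + n :: E :: Seq
a + n :: n :: Seq
a + n :: n :: E
a + n :: n :: a

[Seq [E [E a] + [E n]] :: [Seq [E n] :: [Seq [E a]]]]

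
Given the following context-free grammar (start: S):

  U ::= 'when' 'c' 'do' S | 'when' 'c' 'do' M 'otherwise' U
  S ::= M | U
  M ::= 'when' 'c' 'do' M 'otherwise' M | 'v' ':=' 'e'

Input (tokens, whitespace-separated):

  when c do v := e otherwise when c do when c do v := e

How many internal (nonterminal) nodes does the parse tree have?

8

[S [U when c do [M v := e] otherwise [U when c do [S [U when c do [S [M v := e]]]]]]]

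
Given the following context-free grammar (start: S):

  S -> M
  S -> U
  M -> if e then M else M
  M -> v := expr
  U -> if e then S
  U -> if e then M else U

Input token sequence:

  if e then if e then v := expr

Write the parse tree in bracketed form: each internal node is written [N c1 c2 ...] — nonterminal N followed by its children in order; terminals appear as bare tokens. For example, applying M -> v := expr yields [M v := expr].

[S [U if e then [S [U if e then [S [M v := expr]]]]]]

S
U
if e then S
if e then U
if e then if e then S
if e then if e then M
if e then if e then v := expr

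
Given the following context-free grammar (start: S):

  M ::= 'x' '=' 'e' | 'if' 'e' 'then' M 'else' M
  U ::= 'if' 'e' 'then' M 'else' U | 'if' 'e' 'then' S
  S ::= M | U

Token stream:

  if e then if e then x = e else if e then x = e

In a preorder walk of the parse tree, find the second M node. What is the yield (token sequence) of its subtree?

[S [U if e then [S [U if e then [M x = e] else [U if e then [S [M x = e]]]]]]]

x = e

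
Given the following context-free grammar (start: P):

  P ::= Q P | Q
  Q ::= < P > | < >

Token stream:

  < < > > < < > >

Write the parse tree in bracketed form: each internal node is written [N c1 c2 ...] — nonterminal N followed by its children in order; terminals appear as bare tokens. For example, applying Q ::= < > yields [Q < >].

[P [Q < [P [Q < >]] >] [P [Q < [P [Q < >]] >]]]

P
Q P
< P > P
< Q > P
< < > > P
< < > > Q
< < > > < P >
< < > > < Q >
< < > > < < > >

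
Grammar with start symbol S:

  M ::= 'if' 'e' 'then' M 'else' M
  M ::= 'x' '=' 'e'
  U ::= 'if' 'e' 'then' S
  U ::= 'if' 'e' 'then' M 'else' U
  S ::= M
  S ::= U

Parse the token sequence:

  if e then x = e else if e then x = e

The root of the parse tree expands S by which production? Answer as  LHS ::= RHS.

S ::= U

[S [U if e then [M x = e] else [U if e then [S [M x = e]]]]]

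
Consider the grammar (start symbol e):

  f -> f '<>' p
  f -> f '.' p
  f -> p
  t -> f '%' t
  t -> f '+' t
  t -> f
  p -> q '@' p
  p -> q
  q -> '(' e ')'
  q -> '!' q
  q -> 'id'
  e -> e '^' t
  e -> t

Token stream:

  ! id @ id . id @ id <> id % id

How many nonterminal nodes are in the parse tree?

[e [t [f [f [f [p [q ! [q id]] @ [p [q id]]]] . [p [q id] @ [p [q id]]]] <> [p [q id]]] % [t [f [p [q id]]]]]]

20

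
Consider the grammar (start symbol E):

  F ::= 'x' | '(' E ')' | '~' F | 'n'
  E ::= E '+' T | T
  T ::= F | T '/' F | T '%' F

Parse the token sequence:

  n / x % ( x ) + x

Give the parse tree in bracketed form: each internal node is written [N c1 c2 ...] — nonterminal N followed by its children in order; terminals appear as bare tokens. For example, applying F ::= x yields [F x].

[E [E [T [T [T [F n]] / [F x]] % [F ( [E [T [F x]]] )]]] + [T [F x]]]

E
E + T
T + T
T % F + T
T / F % F + T
F / F % F + T
n / F % F + T
n / x % F + T
n / x % ( E ) + T
n / x % ( T ) + T
n / x % ( F ) + T
n / x % ( x ) + T
n / x % ( x ) + F
n / x % ( x ) + x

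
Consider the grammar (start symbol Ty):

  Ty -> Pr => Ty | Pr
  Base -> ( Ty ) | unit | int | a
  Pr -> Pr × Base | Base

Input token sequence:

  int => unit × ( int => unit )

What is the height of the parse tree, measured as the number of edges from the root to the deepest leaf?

[Ty [Pr [Base int]] => [Ty [Pr [Pr [Base unit]] × [Base ( [Ty [Pr [Base int]] => [Ty [Pr [Base unit]]]] )]]]]

8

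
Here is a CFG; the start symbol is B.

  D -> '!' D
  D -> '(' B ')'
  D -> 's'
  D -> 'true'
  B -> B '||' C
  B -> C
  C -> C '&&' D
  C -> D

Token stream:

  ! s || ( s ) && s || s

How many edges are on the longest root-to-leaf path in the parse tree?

8

[B [B [B [C [D ! [D s]]]] || [C [C [D ( [B [C [D s]]] )]] && [D s]]] || [C [D s]]]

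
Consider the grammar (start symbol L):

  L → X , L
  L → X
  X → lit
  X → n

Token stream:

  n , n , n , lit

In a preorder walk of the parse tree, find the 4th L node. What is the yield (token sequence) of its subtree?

[L [X n] , [L [X n] , [L [X n] , [L [X lit]]]]]

lit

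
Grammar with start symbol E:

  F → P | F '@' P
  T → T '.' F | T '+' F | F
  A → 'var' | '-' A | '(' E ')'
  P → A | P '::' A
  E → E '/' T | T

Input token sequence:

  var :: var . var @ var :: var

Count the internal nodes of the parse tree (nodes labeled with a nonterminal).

[E [T [T [F [P [P [A var]] :: [A var]]]] . [F [F [P [A var]]] @ [P [P [A var]] :: [A var]]]]]

16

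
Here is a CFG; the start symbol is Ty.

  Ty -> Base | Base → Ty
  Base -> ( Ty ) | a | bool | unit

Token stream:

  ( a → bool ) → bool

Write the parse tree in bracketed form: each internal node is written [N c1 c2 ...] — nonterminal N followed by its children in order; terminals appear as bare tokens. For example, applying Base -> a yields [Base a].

Ty
Base → Ty
( Ty ) → Ty
( Base → Ty ) → Ty
( a → Ty ) → Ty
( a → Base ) → Ty
( a → bool ) → Ty
( a → bool ) → Base
( a → bool ) → bool

[Ty [Base ( [Ty [Base a] → [Ty [Base bool]]] )] → [Ty [Base bool]]]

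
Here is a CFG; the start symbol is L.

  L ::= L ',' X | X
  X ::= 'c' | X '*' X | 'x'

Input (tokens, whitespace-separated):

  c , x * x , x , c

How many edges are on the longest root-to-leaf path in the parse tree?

[L [L [L [L [X c]] , [X [X x] * [X x]]] , [X x]] , [X c]]

5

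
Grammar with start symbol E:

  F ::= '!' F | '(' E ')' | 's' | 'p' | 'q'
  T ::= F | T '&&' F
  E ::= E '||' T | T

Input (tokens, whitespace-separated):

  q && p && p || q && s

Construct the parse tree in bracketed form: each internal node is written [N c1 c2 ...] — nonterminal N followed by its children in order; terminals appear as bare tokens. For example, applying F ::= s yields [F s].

E
E || T
T || T
T && F || T
T && F && F || T
F && F && F || T
q && F && F || T
q && p && F || T
q && p && p || T
q && p && p || T && F
q && p && p || F && F
q && p && p || q && F
q && p && p || q && s

[E [E [T [T [T [F q]] && [F p]] && [F p]]] || [T [T [F q]] && [F s]]]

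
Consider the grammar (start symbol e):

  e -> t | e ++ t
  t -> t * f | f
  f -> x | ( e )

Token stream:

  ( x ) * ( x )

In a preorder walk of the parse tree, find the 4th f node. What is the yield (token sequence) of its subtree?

[e [t [t [f ( [e [t [f x]]] )]] * [f ( [e [t [f x]]] )]]]

x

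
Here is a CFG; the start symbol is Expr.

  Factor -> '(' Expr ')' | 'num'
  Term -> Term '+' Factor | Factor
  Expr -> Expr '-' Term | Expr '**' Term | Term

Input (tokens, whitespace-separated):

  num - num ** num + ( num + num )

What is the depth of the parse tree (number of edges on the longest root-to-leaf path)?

7

[Expr [Expr [Expr [Term [Factor num]]] - [Term [Factor num]]] ** [Term [Term [Factor num]] + [Factor ( [Expr [Term [Term [Factor num]] + [Factor num]]] )]]]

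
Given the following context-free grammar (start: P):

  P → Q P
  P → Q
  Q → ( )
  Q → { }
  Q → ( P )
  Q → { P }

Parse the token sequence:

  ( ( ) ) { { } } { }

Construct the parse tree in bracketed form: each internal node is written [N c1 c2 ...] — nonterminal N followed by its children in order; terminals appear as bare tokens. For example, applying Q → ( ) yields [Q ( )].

[P [Q ( [P [Q ( )]] )] [P [Q { [P [Q { }]] }] [P [Q { }]]]]

P
Q P
( P ) P
( Q ) P
( ( ) ) P
( ( ) ) Q P
( ( ) ) { P } P
( ( ) ) { Q } P
( ( ) ) { { } } P
( ( ) ) { { } } Q
( ( ) ) { { } } { }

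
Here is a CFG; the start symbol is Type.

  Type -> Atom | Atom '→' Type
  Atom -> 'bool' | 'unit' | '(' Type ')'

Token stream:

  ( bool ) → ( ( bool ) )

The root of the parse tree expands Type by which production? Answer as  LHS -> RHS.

[Type [Atom ( [Type [Atom bool]] )] → [Type [Atom ( [Type [Atom ( [Type [Atom bool]] )]] )]]]

Type -> Atom '→' Type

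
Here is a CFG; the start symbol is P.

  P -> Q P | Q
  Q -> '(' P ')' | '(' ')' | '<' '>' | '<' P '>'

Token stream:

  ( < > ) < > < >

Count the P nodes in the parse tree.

4

[P [Q ( [P [Q < >]] )] [P [Q < >] [P [Q < >]]]]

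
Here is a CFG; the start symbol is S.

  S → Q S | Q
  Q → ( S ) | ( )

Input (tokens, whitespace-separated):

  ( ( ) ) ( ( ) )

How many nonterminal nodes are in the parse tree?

8

[S [Q ( [S [Q ( )]] )] [S [Q ( [S [Q ( )]] )]]]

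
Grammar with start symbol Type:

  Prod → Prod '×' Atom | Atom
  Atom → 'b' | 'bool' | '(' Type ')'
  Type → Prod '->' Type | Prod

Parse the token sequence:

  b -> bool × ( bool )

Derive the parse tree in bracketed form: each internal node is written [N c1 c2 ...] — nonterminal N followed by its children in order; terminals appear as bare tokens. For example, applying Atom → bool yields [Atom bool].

[Type [Prod [Atom b]] -> [Type [Prod [Prod [Atom bool]] × [Atom ( [Type [Prod [Atom bool]]] )]]]]

Type
Prod -> Type
Atom -> Type
b -> Type
b -> Prod
b -> Prod × Atom
b -> Atom × Atom
b -> bool × Atom
b -> bool × ( Type )
b -> bool × ( Prod )
b -> bool × ( Atom )
b -> bool × ( bool )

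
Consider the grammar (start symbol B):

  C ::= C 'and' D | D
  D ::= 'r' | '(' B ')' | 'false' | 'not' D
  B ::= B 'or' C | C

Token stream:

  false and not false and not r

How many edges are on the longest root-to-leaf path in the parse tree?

5

[B [C [C [C [D false]] and [D not [D false]]] and [D not [D r]]]]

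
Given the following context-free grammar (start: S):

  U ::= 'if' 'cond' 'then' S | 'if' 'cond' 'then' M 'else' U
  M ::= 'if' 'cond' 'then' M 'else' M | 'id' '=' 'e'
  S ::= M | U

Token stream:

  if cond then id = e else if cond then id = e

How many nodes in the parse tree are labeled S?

2

[S [U if cond then [M id = e] else [U if cond then [S [M id = e]]]]]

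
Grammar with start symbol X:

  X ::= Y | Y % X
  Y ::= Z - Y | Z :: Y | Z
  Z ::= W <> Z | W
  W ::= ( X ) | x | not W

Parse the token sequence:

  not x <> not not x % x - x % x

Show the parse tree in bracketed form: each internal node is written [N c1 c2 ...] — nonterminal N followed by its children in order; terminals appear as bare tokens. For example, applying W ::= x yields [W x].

X
Y % X
Z % X
W <> Z % X
not W <> Z % X
not x <> Z % X
not x <> W % X
not x <> not W % X
not x <> not not W % X
not x <> not not x % X
not x <> not not x % Y % X
not x <> not not x % Z - Y % X
not x <> not not x % W - Y % X
not x <> not not x % x - Y % X
not x <> not not x % x - Z % X
not x <> not not x % x - W % X
not x <> not not x % x - x % X
not x <> not not x % x - x % Y
not x <> not not x % x - x % Z
not x <> not not x % x - x % W
not x <> not not x % x - x % x

[X [Y [Z [W not [W x]] <> [Z [W not [W not [W x]]]]]] % [X [Y [Z [W x]] - [Y [Z [W x]]]] % [X [Y [Z [W x]]]]]]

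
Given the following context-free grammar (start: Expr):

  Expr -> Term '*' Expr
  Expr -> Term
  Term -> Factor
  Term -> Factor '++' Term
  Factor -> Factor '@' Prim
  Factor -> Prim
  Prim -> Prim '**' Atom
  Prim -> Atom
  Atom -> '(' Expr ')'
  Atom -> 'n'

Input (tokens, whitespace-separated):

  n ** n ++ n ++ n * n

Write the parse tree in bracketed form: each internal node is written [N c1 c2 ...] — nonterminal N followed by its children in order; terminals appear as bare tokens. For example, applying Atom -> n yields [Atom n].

Expr
Term * Expr
Factor ++ Term * Expr
Prim ++ Term * Expr
Prim ** Atom ++ Term * Expr
Atom ** Atom ++ Term * Expr
n ** Atom ++ Term * Expr
n ** n ++ Term * Expr
n ** n ++ Factor ++ Term * Expr
n ** n ++ Prim ++ Term * Expr
n ** n ++ Atom ++ Term * Expr
n ** n ++ n ++ Term * Expr
n ** n ++ n ++ Factor * Expr
n ** n ++ n ++ Prim * Expr
n ** n ++ n ++ Atom * Expr
n ** n ++ n ++ n * Expr
n ** n ++ n ++ n * Term
n ** n ++ n ++ n * Factor
n ** n ++ n ++ n * Prim
n ** n ++ n ++ n * Atom
n ** n ++ n ++ n * n

[Expr [Term [Factor [Prim [Prim [Atom n]] ** [Atom n]]] ++ [Term [Factor [Prim [Atom n]]] ++ [Term [Factor [Prim [Atom n]]]]]] * [Expr [Term [Factor [Prim [Atom n]]]]]]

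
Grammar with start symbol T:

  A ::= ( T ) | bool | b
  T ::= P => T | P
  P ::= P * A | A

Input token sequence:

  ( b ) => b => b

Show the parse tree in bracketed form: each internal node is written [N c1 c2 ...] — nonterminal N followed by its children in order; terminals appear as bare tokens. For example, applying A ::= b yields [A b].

[T [P [A ( [T [P [A b]]] )]] => [T [P [A b]] => [T [P [A b]]]]]

T
P => T
A => T
( T ) => T
( P ) => T
( A ) => T
( b ) => T
( b ) => P => T
( b ) => A => T
( b ) => b => T
( b ) => b => P
( b ) => b => A
( b ) => b => b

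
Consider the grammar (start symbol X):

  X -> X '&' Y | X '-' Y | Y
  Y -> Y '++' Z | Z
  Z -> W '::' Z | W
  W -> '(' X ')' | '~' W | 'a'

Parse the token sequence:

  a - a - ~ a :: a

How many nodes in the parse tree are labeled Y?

[X [X [X [Y [Z [W a]]]] - [Y [Z [W a]]]] - [Y [Z [W ~ [W a]] :: [Z [W a]]]]]

3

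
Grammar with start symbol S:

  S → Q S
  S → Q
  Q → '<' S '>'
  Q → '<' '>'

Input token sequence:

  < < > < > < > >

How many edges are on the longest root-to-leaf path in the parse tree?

6

[S [Q < [S [Q < >] [S [Q < >] [S [Q < >]]]] >]]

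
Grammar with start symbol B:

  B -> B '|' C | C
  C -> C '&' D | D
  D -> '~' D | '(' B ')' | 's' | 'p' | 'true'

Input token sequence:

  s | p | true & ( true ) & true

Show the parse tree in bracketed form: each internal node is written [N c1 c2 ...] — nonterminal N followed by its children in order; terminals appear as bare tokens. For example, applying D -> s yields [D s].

B
B | C
B | C | C
C | C | C
D | C | C
s | C | C
s | D | C
s | p | C
s | p | C & D
s | p | C & D & D
s | p | D & D & D
s | p | true & D & D
s | p | true & ( B ) & D
s | p | true & ( C ) & D
s | p | true & ( D ) & D
s | p | true & ( true ) & D
s | p | true & ( true ) & true

[B [B [B [C [D s]]] | [C [D p]]] | [C [C [C [D true]] & [D ( [B [C [D true]]] )]] & [D true]]]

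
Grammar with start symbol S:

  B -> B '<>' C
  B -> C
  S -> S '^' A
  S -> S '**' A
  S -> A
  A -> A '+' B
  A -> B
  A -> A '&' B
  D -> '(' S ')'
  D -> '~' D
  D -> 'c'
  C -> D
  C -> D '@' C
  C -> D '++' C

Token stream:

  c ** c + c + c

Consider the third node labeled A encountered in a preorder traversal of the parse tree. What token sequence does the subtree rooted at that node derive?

[S [S [A [B [C [D c]]]]] ** [A [A [A [B [C [D c]]]] + [B [C [D c]]]] + [B [C [D c]]]]]

c + c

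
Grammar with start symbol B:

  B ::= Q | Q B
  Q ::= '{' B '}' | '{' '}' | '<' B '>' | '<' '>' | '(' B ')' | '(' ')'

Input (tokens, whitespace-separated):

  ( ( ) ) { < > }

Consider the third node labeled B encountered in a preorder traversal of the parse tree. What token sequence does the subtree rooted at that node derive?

[B [Q ( [B [Q ( )]] )] [B [Q { [B [Q < >]] }]]]

{ < > }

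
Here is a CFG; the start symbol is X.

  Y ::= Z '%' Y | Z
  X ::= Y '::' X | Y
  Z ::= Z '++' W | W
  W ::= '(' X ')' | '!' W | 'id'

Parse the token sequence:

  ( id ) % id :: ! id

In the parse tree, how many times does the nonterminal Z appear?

[X [Y [Z [W ( [X [Y [Z [W id]]]] )]] % [Y [Z [W id]]]] :: [X [Y [Z [W ! [W id]]]]]]

4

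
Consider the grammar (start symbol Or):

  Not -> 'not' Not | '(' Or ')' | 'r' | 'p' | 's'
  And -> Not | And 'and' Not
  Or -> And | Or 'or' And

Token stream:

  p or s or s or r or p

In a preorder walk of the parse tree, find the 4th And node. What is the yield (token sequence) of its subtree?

r

[Or [Or [Or [Or [Or [And [Not p]]] or [And [Not s]]] or [And [Not s]]] or [And [Not r]]] or [And [Not p]]]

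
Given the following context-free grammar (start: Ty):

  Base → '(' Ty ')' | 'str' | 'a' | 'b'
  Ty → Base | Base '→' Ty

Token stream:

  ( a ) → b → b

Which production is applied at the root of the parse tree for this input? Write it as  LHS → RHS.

Ty → Base '→' Ty

[Ty [Base ( [Ty [Base a]] )] → [Ty [Base b] → [Ty [Base b]]]]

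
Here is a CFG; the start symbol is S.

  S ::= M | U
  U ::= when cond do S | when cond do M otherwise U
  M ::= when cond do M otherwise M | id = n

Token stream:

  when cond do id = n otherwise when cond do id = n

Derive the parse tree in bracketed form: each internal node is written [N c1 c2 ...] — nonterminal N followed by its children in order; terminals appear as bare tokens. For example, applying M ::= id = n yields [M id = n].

[S [U when cond do [M id = n] otherwise [U when cond do [S [M id = n]]]]]

S
U
when cond do M otherwise U
when cond do id = n otherwise U
when cond do id = n otherwise when cond do S
when cond do id = n otherwise when cond do M
when cond do id = n otherwise when cond do id = n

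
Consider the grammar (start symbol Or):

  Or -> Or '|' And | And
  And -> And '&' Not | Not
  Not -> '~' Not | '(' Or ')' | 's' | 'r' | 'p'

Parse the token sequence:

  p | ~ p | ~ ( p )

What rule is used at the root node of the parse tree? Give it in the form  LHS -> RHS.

Or -> Or '|' And

[Or [Or [Or [And [Not p]]] | [And [Not ~ [Not p]]]] | [And [Not ~ [Not ( [Or [And [Not p]]] )]]]]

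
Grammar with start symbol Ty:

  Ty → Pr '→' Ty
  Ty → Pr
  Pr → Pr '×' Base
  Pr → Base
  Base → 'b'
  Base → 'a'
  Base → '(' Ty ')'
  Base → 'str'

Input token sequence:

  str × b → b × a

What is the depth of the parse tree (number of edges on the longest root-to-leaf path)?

[Ty [Pr [Pr [Base str]] × [Base b]] → [Ty [Pr [Pr [Base b]] × [Base a]]]]

5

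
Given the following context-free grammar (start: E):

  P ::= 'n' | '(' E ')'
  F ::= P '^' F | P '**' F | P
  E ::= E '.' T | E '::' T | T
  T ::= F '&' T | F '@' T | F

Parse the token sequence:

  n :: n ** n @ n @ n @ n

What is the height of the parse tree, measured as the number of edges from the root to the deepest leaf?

7

[E [E [T [F [P n]]]] :: [T [F [P n] ** [F [P n]]] @ [T [F [P n]] @ [T [F [P n]] @ [T [F [P n]]]]]]]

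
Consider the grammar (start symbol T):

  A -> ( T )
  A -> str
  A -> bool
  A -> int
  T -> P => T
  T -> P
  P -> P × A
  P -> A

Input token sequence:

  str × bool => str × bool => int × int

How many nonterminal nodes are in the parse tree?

15

[T [P [P [A str]] × [A bool]] => [T [P [P [A str]] × [A bool]] => [T [P [P [A int]] × [A int]]]]]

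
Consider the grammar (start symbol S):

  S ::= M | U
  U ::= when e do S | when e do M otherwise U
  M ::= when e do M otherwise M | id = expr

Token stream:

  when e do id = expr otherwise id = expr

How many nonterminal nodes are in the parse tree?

4

[S [M when e do [M id = expr] otherwise [M id = expr]]]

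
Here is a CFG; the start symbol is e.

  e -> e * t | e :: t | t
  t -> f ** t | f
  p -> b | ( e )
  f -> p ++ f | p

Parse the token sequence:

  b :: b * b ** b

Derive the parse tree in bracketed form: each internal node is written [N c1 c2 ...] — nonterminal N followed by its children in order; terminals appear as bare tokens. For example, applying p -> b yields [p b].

e
e * t
e :: t * t
t :: t * t
f :: t * t
p :: t * t
b :: t * t
b :: f * t
b :: p * t
b :: b * t
b :: b * f ** t
b :: b * p ** t
b :: b * b ** t
b :: b * b ** f
b :: b * b ** p
b :: b * b ** b

[e [e [e [t [f [p b]]]] :: [t [f [p b]]]] * [t [f [p b]] ** [t [f [p b]]]]]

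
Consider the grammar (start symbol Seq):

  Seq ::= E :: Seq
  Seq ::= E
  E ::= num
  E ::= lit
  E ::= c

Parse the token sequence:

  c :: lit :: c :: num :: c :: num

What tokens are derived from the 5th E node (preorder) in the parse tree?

[Seq [E c] :: [Seq [E lit] :: [Seq [E c] :: [Seq [E num] :: [Seq [E c] :: [Seq [E num]]]]]]]

c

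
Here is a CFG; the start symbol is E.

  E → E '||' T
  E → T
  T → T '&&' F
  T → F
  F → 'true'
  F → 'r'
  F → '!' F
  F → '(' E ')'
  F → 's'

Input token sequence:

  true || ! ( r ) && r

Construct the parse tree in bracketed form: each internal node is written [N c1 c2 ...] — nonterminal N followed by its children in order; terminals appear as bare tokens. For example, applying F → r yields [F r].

E
E || T
T || T
F || T
true || T
true || T && F
true || F && F
true || ! F && F
true || ! ( E ) && F
true || ! ( T ) && F
true || ! ( F ) && F
true || ! ( r ) && F
true || ! ( r ) && r

[E [E [T [F true]]] || [T [T [F ! [F ( [E [T [F r]]] )]]] && [F r]]]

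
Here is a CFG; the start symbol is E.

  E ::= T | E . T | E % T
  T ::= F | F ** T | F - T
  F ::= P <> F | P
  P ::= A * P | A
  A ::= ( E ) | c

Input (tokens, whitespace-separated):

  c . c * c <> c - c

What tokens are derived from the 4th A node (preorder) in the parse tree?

c

[E [E [T [F [P [A c]]]]] . [T [F [P [A c] * [P [A c]]] <> [F [P [A c]]]] - [T [F [P [A c]]]]]]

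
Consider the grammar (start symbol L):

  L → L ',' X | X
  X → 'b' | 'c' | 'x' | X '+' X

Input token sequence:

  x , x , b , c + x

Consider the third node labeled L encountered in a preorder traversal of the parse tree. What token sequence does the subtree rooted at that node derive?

x , x

[L [L [L [L [X x]] , [X x]] , [X b]] , [X [X c] + [X x]]]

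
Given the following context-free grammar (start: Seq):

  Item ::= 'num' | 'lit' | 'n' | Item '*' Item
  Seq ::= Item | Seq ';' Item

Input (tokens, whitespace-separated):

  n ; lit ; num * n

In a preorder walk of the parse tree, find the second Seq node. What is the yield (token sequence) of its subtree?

[Seq [Seq [Seq [Item n]] ; [Item lit]] ; [Item [Item num] * [Item n]]]

n ; lit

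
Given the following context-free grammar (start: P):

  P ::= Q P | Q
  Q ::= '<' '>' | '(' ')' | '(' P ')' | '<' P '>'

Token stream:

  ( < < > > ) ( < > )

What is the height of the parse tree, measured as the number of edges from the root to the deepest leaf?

6

[P [Q ( [P [Q < [P [Q < >]] >]] )] [P [Q ( [P [Q < >]] )]]]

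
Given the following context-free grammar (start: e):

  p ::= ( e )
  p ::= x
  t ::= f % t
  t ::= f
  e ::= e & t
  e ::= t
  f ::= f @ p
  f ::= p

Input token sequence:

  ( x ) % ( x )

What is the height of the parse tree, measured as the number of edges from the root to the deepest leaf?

[e [t [f [p ( [e [t [f [p x]]]] )]] % [t [f [p ( [e [t [f [p x]]]] )]]]]]

9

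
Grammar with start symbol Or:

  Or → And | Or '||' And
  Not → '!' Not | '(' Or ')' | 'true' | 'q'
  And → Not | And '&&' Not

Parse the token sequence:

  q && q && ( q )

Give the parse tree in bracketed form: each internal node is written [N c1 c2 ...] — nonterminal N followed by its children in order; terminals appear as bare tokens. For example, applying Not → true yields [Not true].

Or
And
And && Not
And && Not && Not
Not && Not && Not
q && Not && Not
q && q && Not
q && q && ( Or )
q && q && ( And )
q && q && ( Not )
q && q && ( q )

[Or [And [And [And [Not q]] && [Not q]] && [Not ( [Or [And [Not q]]] )]]]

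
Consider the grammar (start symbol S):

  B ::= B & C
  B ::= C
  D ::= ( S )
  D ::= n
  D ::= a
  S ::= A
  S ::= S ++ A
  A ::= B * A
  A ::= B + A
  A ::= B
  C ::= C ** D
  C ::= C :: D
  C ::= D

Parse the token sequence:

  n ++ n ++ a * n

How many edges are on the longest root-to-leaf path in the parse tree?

7

[S [S [S [A [B [C [D n]]]]] ++ [A [B [C [D n]]]]] ++ [A [B [C [D a]]] * [A [B [C [D n]]]]]]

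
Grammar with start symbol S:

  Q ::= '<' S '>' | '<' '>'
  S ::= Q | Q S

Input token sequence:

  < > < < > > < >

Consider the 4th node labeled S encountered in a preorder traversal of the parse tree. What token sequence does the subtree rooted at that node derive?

< >

[S [Q < >] [S [Q < [S [Q < >]] >] [S [Q < >]]]]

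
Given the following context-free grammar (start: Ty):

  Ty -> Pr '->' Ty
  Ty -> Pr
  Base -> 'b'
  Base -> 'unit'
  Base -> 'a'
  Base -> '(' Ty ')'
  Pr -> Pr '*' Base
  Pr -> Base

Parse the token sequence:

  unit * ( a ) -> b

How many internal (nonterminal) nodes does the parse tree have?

[Ty [Pr [Pr [Base unit]] * [Base ( [Ty [Pr [Base a]]] )]] -> [Ty [Pr [Base b]]]]

11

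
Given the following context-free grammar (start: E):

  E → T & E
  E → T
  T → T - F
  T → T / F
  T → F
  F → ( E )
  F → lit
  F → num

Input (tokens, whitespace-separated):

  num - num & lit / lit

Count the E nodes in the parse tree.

2

[E [T [T [F num]] - [F num]] & [E [T [T [F lit]] / [F lit]]]]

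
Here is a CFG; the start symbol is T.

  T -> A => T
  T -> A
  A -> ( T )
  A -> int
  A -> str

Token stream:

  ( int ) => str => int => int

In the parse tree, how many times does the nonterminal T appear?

[T [A ( [T [A int]] )] => [T [A str] => [T [A int] => [T [A int]]]]]

5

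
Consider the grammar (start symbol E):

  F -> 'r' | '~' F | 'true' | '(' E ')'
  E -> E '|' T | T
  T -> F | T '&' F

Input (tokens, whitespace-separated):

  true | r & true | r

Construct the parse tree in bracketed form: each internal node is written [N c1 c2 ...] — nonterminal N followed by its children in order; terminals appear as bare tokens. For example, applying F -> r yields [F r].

E
E | T
E | T | T
T | T | T
F | T | T
true | T | T
true | T & F | T
true | F & F | T
true | r & F | T
true | r & true | T
true | r & true | F
true | r & true | r

[E [E [E [T [F true]]] | [T [T [F r]] & [F true]]] | [T [F r]]]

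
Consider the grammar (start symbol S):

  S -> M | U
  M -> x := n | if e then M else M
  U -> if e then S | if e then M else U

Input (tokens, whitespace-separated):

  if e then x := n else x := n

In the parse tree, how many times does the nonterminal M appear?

[S [M if e then [M x := n] else [M x := n]]]

3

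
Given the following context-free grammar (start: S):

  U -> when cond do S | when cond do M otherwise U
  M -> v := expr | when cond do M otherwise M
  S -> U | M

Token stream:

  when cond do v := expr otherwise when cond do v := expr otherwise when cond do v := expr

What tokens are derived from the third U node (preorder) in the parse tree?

when cond do v := expr

[S [U when cond do [M v := expr] otherwise [U when cond do [M v := expr] otherwise [U when cond do [S [M v := expr]]]]]]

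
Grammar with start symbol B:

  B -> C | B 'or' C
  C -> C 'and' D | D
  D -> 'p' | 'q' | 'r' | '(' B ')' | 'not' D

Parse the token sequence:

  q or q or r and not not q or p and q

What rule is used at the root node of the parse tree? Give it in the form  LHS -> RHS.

[B [B [B [B [C [D q]]] or [C [D q]]] or [C [C [D r]] and [D not [D not [D q]]]]] or [C [C [D p]] and [D q]]]

B -> B 'or' C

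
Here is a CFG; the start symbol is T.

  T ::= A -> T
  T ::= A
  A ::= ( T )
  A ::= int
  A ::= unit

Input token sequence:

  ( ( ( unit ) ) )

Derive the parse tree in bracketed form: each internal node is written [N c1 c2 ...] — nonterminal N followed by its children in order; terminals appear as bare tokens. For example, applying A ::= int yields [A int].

T
A
( T )
( A )
( ( T ) )
( ( A ) )
( ( ( T ) ) )
( ( ( A ) ) )
( ( ( unit ) ) )

[T [A ( [T [A ( [T [A ( [T [A unit]] )]] )]] )]]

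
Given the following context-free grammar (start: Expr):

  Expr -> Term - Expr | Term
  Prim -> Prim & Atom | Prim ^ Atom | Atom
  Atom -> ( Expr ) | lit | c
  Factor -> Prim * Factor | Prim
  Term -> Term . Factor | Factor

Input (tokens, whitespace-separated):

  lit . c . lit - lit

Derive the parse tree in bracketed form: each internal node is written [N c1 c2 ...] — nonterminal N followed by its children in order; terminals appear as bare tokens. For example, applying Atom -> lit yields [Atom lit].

Expr
Term - Expr
Term . Factor - Expr
Term . Factor . Factor - Expr
Factor . Factor . Factor - Expr
Prim . Factor . Factor - Expr
Atom . Factor . Factor - Expr
lit . Factor . Factor - Expr
lit . Prim . Factor - Expr
lit . Atom . Factor - Expr
lit . c . Factor - Expr
lit . c . Prim - Expr
lit . c . Atom - Expr
lit . c . lit - Expr
lit . c . lit - Term
lit . c . lit - Factor
lit . c . lit - Prim
lit . c . lit - Atom
lit . c . lit - lit

[Expr [Term [Term [Term [Factor [Prim [Atom lit]]]] . [Factor [Prim [Atom c]]]] . [Factor [Prim [Atom lit]]]] - [Expr [Term [Factor [Prim [Atom lit]]]]]]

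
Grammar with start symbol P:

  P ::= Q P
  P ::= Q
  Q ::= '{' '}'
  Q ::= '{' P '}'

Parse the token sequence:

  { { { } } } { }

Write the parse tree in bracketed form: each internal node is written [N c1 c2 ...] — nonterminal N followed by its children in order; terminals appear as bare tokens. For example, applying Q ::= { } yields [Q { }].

P
Q P
{ P } P
{ Q } P
{ { P } } P
{ { Q } } P
{ { { } } } P
{ { { } } } Q
{ { { } } } { }

[P [Q { [P [Q { [P [Q { }]] }]] }] [P [Q { }]]]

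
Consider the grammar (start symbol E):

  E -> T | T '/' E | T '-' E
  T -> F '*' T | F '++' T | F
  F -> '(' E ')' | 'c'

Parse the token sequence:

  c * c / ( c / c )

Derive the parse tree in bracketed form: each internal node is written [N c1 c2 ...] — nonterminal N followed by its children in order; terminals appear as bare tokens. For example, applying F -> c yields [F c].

[E [T [F c] * [T [F c]]] / [E [T [F ( [E [T [F c]] / [E [T [F c]]]] )]]]]

E
T / E
F * T / E
c * T / E
c * F / E
c * c / E
c * c / T
c * c / F
c * c / ( E )
c * c / ( T / E )
c * c / ( F / E )
c * c / ( c / E )
c * c / ( c / T )
c * c / ( c / F )
c * c / ( c / c )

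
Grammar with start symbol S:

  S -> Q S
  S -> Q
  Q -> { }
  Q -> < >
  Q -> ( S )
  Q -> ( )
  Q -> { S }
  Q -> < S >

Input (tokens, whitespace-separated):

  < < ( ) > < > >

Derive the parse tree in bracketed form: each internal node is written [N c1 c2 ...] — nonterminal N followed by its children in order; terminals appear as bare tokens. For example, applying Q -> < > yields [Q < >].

S
Q
< S >
< Q S >
< < S > S >
< < Q > S >
< < ( ) > S >
< < ( ) > Q >
< < ( ) > < > >

[S [Q < [S [Q < [S [Q ( )]] >] [S [Q < >]]] >]]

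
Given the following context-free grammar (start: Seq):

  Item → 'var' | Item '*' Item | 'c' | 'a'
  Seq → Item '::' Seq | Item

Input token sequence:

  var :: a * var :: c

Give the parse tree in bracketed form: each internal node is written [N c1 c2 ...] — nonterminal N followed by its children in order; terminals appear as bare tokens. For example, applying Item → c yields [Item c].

[Seq [Item var] :: [Seq [Item [Item a] * [Item var]] :: [Seq [Item c]]]]

Seq
Item :: Seq
var :: Seq
var :: Item :: Seq
var :: Item * Item :: Seq
var :: a * Item :: Seq
var :: a * var :: Seq
var :: a * var :: Item
var :: a * var :: c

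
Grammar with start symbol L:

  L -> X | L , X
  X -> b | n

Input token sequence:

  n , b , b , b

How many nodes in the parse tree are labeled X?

[L [L [L [L [X n]] , [X b]] , [X b]] , [X b]]

4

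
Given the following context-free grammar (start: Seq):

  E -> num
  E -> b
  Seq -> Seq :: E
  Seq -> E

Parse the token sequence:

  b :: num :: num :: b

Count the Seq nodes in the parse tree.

[Seq [Seq [Seq [Seq [E b]] :: [E num]] :: [E num]] :: [E b]]

4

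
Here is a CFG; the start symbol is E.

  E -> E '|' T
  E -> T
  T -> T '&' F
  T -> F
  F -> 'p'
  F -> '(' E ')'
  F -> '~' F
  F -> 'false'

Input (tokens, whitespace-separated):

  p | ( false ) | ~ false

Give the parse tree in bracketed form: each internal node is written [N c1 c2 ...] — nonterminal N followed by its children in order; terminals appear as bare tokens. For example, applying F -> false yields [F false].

[E [E [E [T [F p]]] | [T [F ( [E [T [F false]]] )]]] | [T [F ~ [F false]]]]

E
E | T
E | T | T
T | T | T
F | T | T
p | T | T
p | F | T
p | ( E ) | T
p | ( T ) | T
p | ( F ) | T
p | ( false ) | T
p | ( false ) | F
p | ( false ) | ~ F
p | ( false ) | ~ false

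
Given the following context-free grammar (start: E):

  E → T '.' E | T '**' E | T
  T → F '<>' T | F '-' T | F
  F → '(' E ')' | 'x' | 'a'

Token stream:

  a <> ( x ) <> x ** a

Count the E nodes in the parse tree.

3

[E [T [F a] <> [T [F ( [E [T [F x]]] )] <> [T [F x]]]] ** [E [T [F a]]]]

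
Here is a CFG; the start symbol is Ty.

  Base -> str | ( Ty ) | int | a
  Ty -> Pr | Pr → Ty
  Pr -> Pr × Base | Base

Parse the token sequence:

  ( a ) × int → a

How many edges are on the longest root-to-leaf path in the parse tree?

7

[Ty [Pr [Pr [Base ( [Ty [Pr [Base a]]] )]] × [Base int]] → [Ty [Pr [Base a]]]]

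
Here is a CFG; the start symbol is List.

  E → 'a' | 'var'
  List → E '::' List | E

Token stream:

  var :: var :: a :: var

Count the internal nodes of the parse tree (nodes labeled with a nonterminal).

8

[List [E var] :: [List [E var] :: [List [E a] :: [List [E var]]]]]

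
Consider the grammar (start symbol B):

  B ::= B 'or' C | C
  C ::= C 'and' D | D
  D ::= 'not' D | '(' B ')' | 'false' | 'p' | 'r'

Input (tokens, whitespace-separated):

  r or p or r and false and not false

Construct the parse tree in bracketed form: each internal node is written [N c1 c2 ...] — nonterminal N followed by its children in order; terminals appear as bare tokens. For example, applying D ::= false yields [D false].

B
B or C
B or C or C
C or C or C
D or C or C
r or C or C
r or D or C
r or p or C
r or p or C and D
r or p or C and D and D
r or p or D and D and D
r or p or r and D and D
r or p or r and false and D
r or p or r and false and not D
r or p or r and false and not false

[B [B [B [C [D r]]] or [C [D p]]] or [C [C [C [D r]] and [D false]] and [D not [D false]]]]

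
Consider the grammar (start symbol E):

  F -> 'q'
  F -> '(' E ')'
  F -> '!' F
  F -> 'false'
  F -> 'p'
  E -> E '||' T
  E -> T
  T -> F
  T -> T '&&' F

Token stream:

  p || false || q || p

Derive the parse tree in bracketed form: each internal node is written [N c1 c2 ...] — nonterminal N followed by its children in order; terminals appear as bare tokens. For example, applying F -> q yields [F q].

E
E || T
E || T || T
E || T || T || T
T || T || T || T
F || T || T || T
p || T || T || T
p || F || T || T
p || false || T || T
p || false || F || T
p || false || q || T
p || false || q || F
p || false || q || p

[E [E [E [E [T [F p]]] || [T [F false]]] || [T [F q]]] || [T [F p]]]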